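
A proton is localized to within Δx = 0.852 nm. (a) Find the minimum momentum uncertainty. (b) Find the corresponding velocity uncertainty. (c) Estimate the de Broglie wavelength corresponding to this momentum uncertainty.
(a) Δp_min = 6.189 × 10^-26 kg·m/s
(b) Δv_min = 37.001 m/s
(c) λ_dB = 10.707 nm

Step-by-step:

(a) From the uncertainty principle:
Δp_min = ℏ/(2Δx) = (1.055e-34 J·s)/(2 × 8.520e-10 m) = 6.189e-26 kg·m/s

(b) The velocity uncertainty:
Δv = Δp/m = (6.189e-26 kg·m/s)/(1.673e-27 kg) = 3.700e+01 m/s = 37.001 m/s

(c) The de Broglie wavelength for this momentum:
λ = h/p = (6.626e-34 J·s)/(6.189e-26 kg·m/s) = 1.071e-08 m = 10.707 nm

Note: The de Broglie wavelength is comparable to the localization size, as expected from wave-particle duality.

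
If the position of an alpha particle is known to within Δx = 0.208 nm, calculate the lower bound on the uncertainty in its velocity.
38.151 m/s

Using the Heisenberg uncertainty principle and Δp = mΔv:
ΔxΔp ≥ ℏ/2
Δx(mΔv) ≥ ℏ/2

The minimum uncertainty in velocity is:
Δv_min = ℏ/(2mΔx)
Δv_min = (1.055e-34 J·s) / (2 × 6.645e-27 kg × 2.080e-10 m)
Δv_min = 3.815e+01 m/s = 38.151 m/s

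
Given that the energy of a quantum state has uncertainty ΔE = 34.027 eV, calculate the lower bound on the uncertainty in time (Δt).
9.672 as

Using the energy-time uncertainty principle:
ΔEΔt ≥ ℏ/2

The minimum uncertainty in time is:
Δt_min = ℏ/(2ΔE)
Δt_min = (1.055e-34 J·s) / (2 × 5.452e-18 J)
Δt_min = 9.672e-18 s = 9.672 as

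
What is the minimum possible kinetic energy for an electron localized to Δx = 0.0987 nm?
977.752 meV

Localizing a particle requires giving it sufficient momentum uncertainty:

1. From uncertainty principle: Δp ≥ ℏ/(2Δx)
   Δp_min = (1.055e-34 J·s) / (2 × 9.870e-11 m)
   Δp_min = 5.342e-25 kg·m/s

2. This momentum uncertainty corresponds to kinetic energy:
   KE ≈ (Δp)²/(2m) = (5.342e-25)²/(2 × 9.109e-31 kg)
   KE = 1.567e-19 J = 977.752 meV

Tighter localization requires more energy.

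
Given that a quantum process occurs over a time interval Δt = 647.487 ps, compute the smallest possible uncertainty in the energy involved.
508.282 neV

Using the energy-time uncertainty principle:
ΔEΔt ≥ ℏ/2

The minimum uncertainty in energy is:
ΔE_min = ℏ/(2Δt)
ΔE_min = (1.055e-34 J·s) / (2 × 6.475e-10 s)
ΔE_min = 8.144e-26 J = 508.282 neV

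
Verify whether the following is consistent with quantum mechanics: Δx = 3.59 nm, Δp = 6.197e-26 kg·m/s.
Yes, it satisfies the uncertainty principle.

Calculate the product ΔxΔp:
ΔxΔp = (3.590e-09 m) × (6.197e-26 kg·m/s)
ΔxΔp = 2.225e-34 J·s

Compare to the minimum allowed value ℏ/2:
ℏ/2 = 5.273e-35 J·s

Since ΔxΔp = 2.225e-34 J·s ≥ 5.273e-35 J·s = ℏ/2,
the measurement satisfies the uncertainty principle.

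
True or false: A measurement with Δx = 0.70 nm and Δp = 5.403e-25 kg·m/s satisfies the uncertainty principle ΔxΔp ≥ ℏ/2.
Yes, it satisfies the uncertainty principle.

Calculate the product ΔxΔp:
ΔxΔp = (7.000e-10 m) × (5.403e-25 kg·m/s)
ΔxΔp = 3.782e-34 J·s

Compare to the minimum allowed value ℏ/2:
ℏ/2 = 5.273e-35 J·s

Since ΔxΔp = 3.782e-34 J·s ≥ 5.273e-35 J·s = ℏ/2,
the measurement satisfies the uncertainty principle.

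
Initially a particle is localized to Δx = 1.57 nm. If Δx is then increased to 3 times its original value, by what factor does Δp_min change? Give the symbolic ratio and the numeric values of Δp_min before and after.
Original Δp_min = 3.359 × 10^-26 kg·m/s; new Δp'_min = 1.120 × 10^-26 kg·m/s; ratio Δp'_min/Δp_min = 1/3.

From the uncertainty principle ΔxΔp ≥ ℏ/2, the minimum momentum uncertainty is Δp_min = ℏ/(2Δx).

Original (Δx = 1.57 nm = 1.570e-09 m):
Δp_min = (1.055e-34 J·s)/(2 × 1.570e-09 m) = 3.359e-26 kg·m/s

When Δx → 3Δx:
Δp'_min = ℏ/(2 × 3Δx) = (1/3) × ℏ/(2Δx) = (1/3) × Δp_min
Δp'_min = 1/3 × 3.359e-26 kg·m/s = 1.120e-26 kg·m/s

Since Δp_min ∝ 1/Δx, when Δx is increased to 3 times its original value, Δp_min decreases to 1/3 of its original value.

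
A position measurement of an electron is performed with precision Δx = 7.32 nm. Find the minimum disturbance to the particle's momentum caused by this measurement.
7.203 × 10^-27 kg·m/s

The uncertainty principle implies that measuring position disturbs momentum:
ΔxΔp ≥ ℏ/2

When we measure position with precision Δx, we necessarily introduce a momentum uncertainty:
Δp ≥ ℏ/(2Δx)
Δp_min = (1.055e-34 J·s) / (2 × 7.320e-09 m)
Δp_min = 7.203e-27 kg·m/s

The more precisely we measure position, the greater the momentum disturbance.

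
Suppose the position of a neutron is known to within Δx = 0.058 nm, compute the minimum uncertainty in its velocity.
542.778 m/s

Using the Heisenberg uncertainty principle and Δp = mΔv:
ΔxΔp ≥ ℏ/2
Δx(mΔv) ≥ ℏ/2

The minimum uncertainty in velocity is:
Δv_min = ℏ/(2mΔx)
Δv_min = (1.055e-34 J·s) / (2 × 1.675e-27 kg × 5.800e-11 m)
Δv_min = 5.428e+02 m/s = 542.778 m/s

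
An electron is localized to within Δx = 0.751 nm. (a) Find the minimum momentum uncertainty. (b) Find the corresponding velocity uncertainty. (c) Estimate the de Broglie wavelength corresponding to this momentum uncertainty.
(a) Δp_min = 7.021 × 10^-26 kg·m/s
(b) Δv_min = 77.076 km/s
(c) λ_dB = 9.437 nm

Step-by-step:

(a) From the uncertainty principle:
Δp_min = ℏ/(2Δx) = (1.055e-34 J·s)/(2 × 7.510e-10 m) = 7.021e-26 kg·m/s

(b) The velocity uncertainty:
Δv = Δp/m = (7.021e-26 kg·m/s)/(9.109e-31 kg) = 7.708e+04 m/s = 77.076 km/s

(c) The de Broglie wavelength for this momentum:
λ = h/p = (6.626e-34 J·s)/(7.021e-26 kg·m/s) = 9.437e-09 m = 9.437 nm

Note: The de Broglie wavelength is comparable to the localization size, as expected from wave-particle duality.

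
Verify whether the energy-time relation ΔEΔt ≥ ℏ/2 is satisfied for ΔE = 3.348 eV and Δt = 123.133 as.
Yes, it satisfies the uncertainty relation.

Calculate the product ΔEΔt:
ΔE = 3.348 eV = 5.364e-19 J
ΔEΔt = (5.364e-19 J) × (1.231e-16 s)
ΔEΔt = 6.605e-35 J·s

Compare to the minimum allowed value ℏ/2:
ℏ/2 = 5.273e-35 J·s

Since ΔEΔt = 6.605e-35 J·s ≥ 5.273e-35 J·s = ℏ/2,
this satisfies the uncertainty relation.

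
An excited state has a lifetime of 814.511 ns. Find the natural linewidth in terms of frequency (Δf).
97.700 kHz

Using the energy-time uncertainty principle and E = hf:
ΔEΔt ≥ ℏ/2
hΔf·Δt ≥ ℏ/2

The minimum frequency uncertainty is:
Δf = ℏ/(2hτ) = 1/(4πτ)
Δf = 1/(4π × 8.145e-07 s)
Δf = 9.770e+04 Hz = 97.700 kHz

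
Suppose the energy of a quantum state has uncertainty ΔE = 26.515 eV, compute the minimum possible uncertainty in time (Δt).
12.412 as

Using the energy-time uncertainty principle:
ΔEΔt ≥ ℏ/2

The minimum uncertainty in time is:
Δt_min = ℏ/(2ΔE)
Δt_min = (1.055e-34 J·s) / (2 × 4.248e-18 J)
Δt_min = 1.241e-17 s = 12.412 as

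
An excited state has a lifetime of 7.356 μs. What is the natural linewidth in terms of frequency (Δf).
10.818 kHz

Using the energy-time uncertainty principle and E = hf:
ΔEΔt ≥ ℏ/2
hΔf·Δt ≥ ℏ/2

The minimum frequency uncertainty is:
Δf = ℏ/(2hτ) = 1/(4πτ)
Δf = 1/(4π × 7.356e-06 s)
Δf = 1.082e+04 Hz = 10.818 kHz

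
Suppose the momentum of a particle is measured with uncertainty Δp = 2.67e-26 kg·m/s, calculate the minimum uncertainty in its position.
1.975 nm

Using the Heisenberg uncertainty principle:
ΔxΔp ≥ ℏ/2

The minimum uncertainty in position is:
Δx_min = ℏ/(2Δp)
Δx_min = (1.055e-34 J·s) / (2 × 2.670e-26 kg·m/s)
Δx_min = 1.975e-09 m = 1.975 nm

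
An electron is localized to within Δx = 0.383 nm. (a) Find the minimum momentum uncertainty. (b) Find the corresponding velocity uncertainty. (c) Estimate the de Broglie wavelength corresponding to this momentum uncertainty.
(a) Δp_min = 1.377 × 10^-25 kg·m/s
(b) Δv_min = 151.133 km/s
(c) λ_dB = 4.813 nm

Step-by-step:

(a) From the uncertainty principle:
Δp_min = ℏ/(2Δx) = (1.055e-34 J·s)/(2 × 3.830e-10 m) = 1.377e-25 kg·m/s

(b) The velocity uncertainty:
Δv = Δp/m = (1.377e-25 kg·m/s)/(9.109e-31 kg) = 1.511e+05 m/s = 151.133 km/s

(c) The de Broglie wavelength for this momentum:
λ = h/p = (6.626e-34 J·s)/(1.377e-25 kg·m/s) = 4.813e-09 m = 4.813 nm

Note: The de Broglie wavelength is comparable to the localization size, as expected from wave-particle duality.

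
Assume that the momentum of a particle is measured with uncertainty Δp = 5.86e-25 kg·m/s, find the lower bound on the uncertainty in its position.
89.981 pm

Using the Heisenberg uncertainty principle:
ΔxΔp ≥ ℏ/2

The minimum uncertainty in position is:
Δx_min = ℏ/(2Δp)
Δx_min = (1.055e-34 J·s) / (2 × 5.860e-25 kg·m/s)
Δx_min = 8.998e-11 m = 89.981 pm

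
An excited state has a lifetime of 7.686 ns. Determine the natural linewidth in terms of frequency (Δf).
10.354 MHz

Using the energy-time uncertainty principle and E = hf:
ΔEΔt ≥ ℏ/2
hΔf·Δt ≥ ℏ/2

The minimum frequency uncertainty is:
Δf = ℏ/(2hτ) = 1/(4πτ)
Δf = 1/(4π × 7.686e-09 s)
Δf = 1.035e+07 Hz = 10.354 MHz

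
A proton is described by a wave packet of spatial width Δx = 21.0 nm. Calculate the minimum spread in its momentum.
2.511 × 10^-27 kg·m/s

For a wave packet, the spatial width Δx and momentum spread Δp are related by the uncertainty principle:
ΔxΔp ≥ ℏ/2

The minimum momentum spread is:
Δp_min = ℏ/(2Δx)
Δp_min = (1.055e-34 J·s) / (2 × 2.100e-08 m)
Δp_min = 2.511e-27 kg·m/s

A wave packet cannot have both a well-defined position and well-defined momentum.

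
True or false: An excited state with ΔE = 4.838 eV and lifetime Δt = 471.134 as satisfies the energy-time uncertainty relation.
Yes, it satisfies the uncertainty relation.

Calculate the product ΔEΔt:
ΔE = 4.838 eV = 7.751e-19 J
ΔEΔt = (7.751e-19 J) × (4.711e-16 s)
ΔEΔt = 3.652e-34 J·s

Compare to the minimum allowed value ℏ/2:
ℏ/2 = 5.273e-35 J·s

Since ΔEΔt = 3.652e-34 J·s ≥ 5.273e-35 J·s = ℏ/2,
this satisfies the uncertainty relation.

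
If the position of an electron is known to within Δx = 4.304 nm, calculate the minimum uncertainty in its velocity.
13.449 km/s

Using the Heisenberg uncertainty principle and Δp = mΔv:
ΔxΔp ≥ ℏ/2
Δx(mΔv) ≥ ℏ/2

The minimum uncertainty in velocity is:
Δv_min = ℏ/(2mΔx)
Δv_min = (1.055e-34 J·s) / (2 × 9.109e-31 kg × 4.304e-09 m)
Δv_min = 1.345e+04 m/s = 13.449 km/s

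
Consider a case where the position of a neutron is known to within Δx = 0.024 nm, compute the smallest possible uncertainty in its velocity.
1.312 km/s

Using the Heisenberg uncertainty principle and Δp = mΔv:
ΔxΔp ≥ ℏ/2
Δx(mΔv) ≥ ℏ/2

The minimum uncertainty in velocity is:
Δv_min = ℏ/(2mΔx)
Δv_min = (1.055e-34 J·s) / (2 × 1.675e-27 kg × 2.400e-11 m)
Δv_min = 1.312e+03 m/s = 1.312 km/s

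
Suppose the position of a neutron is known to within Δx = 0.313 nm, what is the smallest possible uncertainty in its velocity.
100.579 m/s

Using the Heisenberg uncertainty principle and Δp = mΔv:
ΔxΔp ≥ ℏ/2
Δx(mΔv) ≥ ℏ/2

The minimum uncertainty in velocity is:
Δv_min = ℏ/(2mΔx)
Δv_min = (1.055e-34 J·s) / (2 × 1.675e-27 kg × 3.130e-10 m)
Δv_min = 1.006e+02 m/s = 100.579 m/s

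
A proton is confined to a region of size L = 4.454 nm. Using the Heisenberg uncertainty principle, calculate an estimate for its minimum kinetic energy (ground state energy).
261.489 neV

Using the uncertainty principle to estimate ground state energy:

1. The position uncertainty is approximately the confinement size:
   Δx ≈ L = 4.454e-09 m

2. From ΔxΔp ≥ ℏ/2, the minimum momentum uncertainty is:
   Δp ≈ ℏ/(2L) = 1.184e-26 kg·m/s

3. The kinetic energy is approximately:
   KE ≈ (Δp)²/(2m) = (1.184e-26)²/(2 × 1.673e-27 kg)
   KE ≈ 4.190e-26 J = 261.489 neV

This is an order-of-magnitude estimate of the ground state energy.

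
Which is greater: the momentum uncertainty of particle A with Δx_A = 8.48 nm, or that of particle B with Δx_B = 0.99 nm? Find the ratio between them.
Particle B has the larger minimum momentum uncertainty, by a factor of 8.57.

For each particle, the minimum momentum uncertainty is Δp_min = ℏ/(2Δx):

Particle A: Δp_A = ℏ/(2×8.480e-09 m) = 6.218e-27 kg·m/s
Particle B: Δp_B = ℏ/(2×9.900e-10 m) = 5.326e-26 kg·m/s

Ratio: Δp_B/Δp_A = 8.57

Since Δp_min ∝ 1/Δx, the particle with smaller position uncertainty (B) has larger momentum uncertainty.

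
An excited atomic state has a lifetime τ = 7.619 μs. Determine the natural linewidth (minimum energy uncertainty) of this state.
43.195 peV

Using the energy-time uncertainty principle:
ΔEΔt ≥ ℏ/2

The lifetime τ represents the time uncertainty Δt.
The natural linewidth (minimum energy uncertainty) is:

ΔE = ℏ/(2τ)
ΔE = (1.055e-34 J·s) / (2 × 7.619e-06 s)
ΔE = 6.921e-30 J = 43.195 peV

This natural linewidth limits the precision of spectroscopic measurements.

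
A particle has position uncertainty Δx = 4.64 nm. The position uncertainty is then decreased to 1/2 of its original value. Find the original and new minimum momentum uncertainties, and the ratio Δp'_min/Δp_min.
Original Δp_min = 1.136 × 10^-26 kg·m/s; new Δp'_min = 2.273 × 10^-26 kg·m/s; ratio Δp'_min/Δp_min = 2.

From the uncertainty principle ΔxΔp ≥ ℏ/2, the minimum momentum uncertainty is Δp_min = ℏ/(2Δx).

Original (Δx = 4.64 nm = 4.640e-09 m):
Δp_min = (1.055e-34 J·s)/(2 × 4.640e-09 m) = 1.136e-26 kg·m/s

When Δx → (1/2)Δx:
Δp'_min = ℏ/(2 × (1/2)Δx) = 2 × ℏ/(2Δx) = 2 × Δp_min
Δp'_min = 2 × 1.136e-26 kg·m/s = 2.273e-26 kg·m/s

Since Δp_min ∝ 1/Δx, when Δx is decreased to 1/2 of its original value, Δp_min increases to 2 times its original value.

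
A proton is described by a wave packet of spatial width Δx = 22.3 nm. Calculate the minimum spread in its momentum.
2.365 × 10^-27 kg·m/s

For a wave packet, the spatial width Δx and momentum spread Δp are related by the uncertainty principle:
ΔxΔp ≥ ℏ/2

The minimum momentum spread is:
Δp_min = ℏ/(2Δx)
Δp_min = (1.055e-34 J·s) / (2 × 2.230e-08 m)
Δp_min = 2.365e-27 kg·m/s

A wave packet cannot have both a well-defined position and well-defined momentum.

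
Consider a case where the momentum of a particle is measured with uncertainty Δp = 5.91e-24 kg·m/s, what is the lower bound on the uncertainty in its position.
8.922 pm

Using the Heisenberg uncertainty principle:
ΔxΔp ≥ ℏ/2

The minimum uncertainty in position is:
Δx_min = ℏ/(2Δp)
Δx_min = (1.055e-34 J·s) / (2 × 5.910e-24 kg·m/s)
Δx_min = 8.922e-12 m = 8.922 pm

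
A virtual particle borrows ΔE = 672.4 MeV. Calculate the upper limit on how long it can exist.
4.894 × 10^-25 s

Using the energy-time uncertainty principle:
ΔEΔt ≥ ℏ/2

For a virtual particle borrowing energy ΔE, the maximum lifetime is:
Δt_max = ℏ/(2ΔE)

Converting energy:
ΔE = 672.4 MeV = 1.077e-10 J

Δt_max = (1.055e-34 J·s) / (2 × 1.077e-10 J)
Δt_max = 4.894e-25 s = 4.894 × 10^-25 s

Virtual particles with higher borrowed energy exist for shorter times.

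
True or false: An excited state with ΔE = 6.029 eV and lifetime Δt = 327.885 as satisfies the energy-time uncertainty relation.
Yes, it satisfies the uncertainty relation.

Calculate the product ΔEΔt:
ΔE = 6.029 eV = 9.660e-19 J
ΔEΔt = (9.660e-19 J) × (3.279e-16 s)
ΔEΔt = 3.167e-34 J·s

Compare to the minimum allowed value ℏ/2:
ℏ/2 = 5.273e-35 J·s

Since ΔEΔt = 3.167e-34 J·s ≥ 5.273e-35 J·s = ℏ/2,
this satisfies the uncertainty relation.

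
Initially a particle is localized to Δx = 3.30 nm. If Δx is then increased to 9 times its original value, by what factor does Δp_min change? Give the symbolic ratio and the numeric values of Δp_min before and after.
Original Δp_min = 1.598 × 10^-26 kg·m/s; new Δp'_min = 1.775 × 10^-27 kg·m/s; ratio Δp'_min/Δp_min = 1/9.

From the uncertainty principle ΔxΔp ≥ ℏ/2, the minimum momentum uncertainty is Δp_min = ℏ/(2Δx).

Original (Δx = 3.30 nm = 3.300e-09 m):
Δp_min = (1.055e-34 J·s)/(2 × 3.300e-09 m) = 1.598e-26 kg·m/s

When Δx → 9Δx:
Δp'_min = ℏ/(2 × 9Δx) = (1/9) × ℏ/(2Δx) = (1/9) × Δp_min
Δp'_min = 1/9 × 1.598e-26 kg·m/s = 1.775e-27 kg·m/s

Since Δp_min ∝ 1/Δx, when Δx is increased to 9 times its original value, Δp_min decreases to 1/9 of its original value.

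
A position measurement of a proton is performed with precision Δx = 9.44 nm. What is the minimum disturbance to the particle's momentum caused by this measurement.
5.586 × 10^-27 kg·m/s

The uncertainty principle implies that measuring position disturbs momentum:
ΔxΔp ≥ ℏ/2

When we measure position with precision Δx, we necessarily introduce a momentum uncertainty:
Δp ≥ ℏ/(2Δx)
Δp_min = (1.055e-34 J·s) / (2 × 9.440e-09 m)
Δp_min = 5.586e-27 kg·m/s

The more precisely we measure position, the greater the momentum disturbance.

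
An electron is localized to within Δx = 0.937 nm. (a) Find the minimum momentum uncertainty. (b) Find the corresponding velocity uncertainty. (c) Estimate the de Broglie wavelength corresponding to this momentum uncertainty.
(a) Δp_min = 5.627 × 10^-26 kg·m/s
(b) Δv_min = 61.776 km/s
(c) λ_dB = 11.775 nm

Step-by-step:

(a) From the uncertainty principle:
Δp_min = ℏ/(2Δx) = (1.055e-34 J·s)/(2 × 9.370e-10 m) = 5.627e-26 kg·m/s

(b) The velocity uncertainty:
Δv = Δp/m = (5.627e-26 kg·m/s)/(9.109e-31 kg) = 6.178e+04 m/s = 61.776 km/s

(c) The de Broglie wavelength for this momentum:
λ = h/p = (6.626e-34 J·s)/(5.627e-26 kg·m/s) = 1.177e-08 m = 11.775 nm

Note: The de Broglie wavelength is comparable to the localization size, as expected from wave-particle duality.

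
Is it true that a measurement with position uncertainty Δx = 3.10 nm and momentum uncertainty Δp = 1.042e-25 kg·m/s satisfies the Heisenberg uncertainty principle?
Yes, it satisfies the uncertainty principle.

Calculate the product ΔxΔp:
ΔxΔp = (3.100e-09 m) × (1.042e-25 kg·m/s)
ΔxΔp = 3.230e-34 J·s

Compare to the minimum allowed value ℏ/2:
ℏ/2 = 5.273e-35 J·s

Since ΔxΔp = 3.230e-34 J·s ≥ 5.273e-35 J·s = ℏ/2,
the measurement satisfies the uncertainty principle.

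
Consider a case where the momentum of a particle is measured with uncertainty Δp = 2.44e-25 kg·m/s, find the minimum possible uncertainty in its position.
216.101 pm

Using the Heisenberg uncertainty principle:
ΔxΔp ≥ ℏ/2

The minimum uncertainty in position is:
Δx_min = ℏ/(2Δp)
Δx_min = (1.055e-34 J·s) / (2 × 2.440e-25 kg·m/s)
Δx_min = 2.161e-10 m = 216.101 pm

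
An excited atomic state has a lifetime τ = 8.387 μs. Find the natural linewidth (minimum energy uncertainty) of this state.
39.240 peV

Using the energy-time uncertainty principle:
ΔEΔt ≥ ℏ/2

The lifetime τ represents the time uncertainty Δt.
The natural linewidth (minimum energy uncertainty) is:

ΔE = ℏ/(2τ)
ΔE = (1.055e-34 J·s) / (2 × 8.387e-06 s)
ΔE = 6.287e-30 J = 39.240 peV

This natural linewidth limits the precision of spectroscopic measurements.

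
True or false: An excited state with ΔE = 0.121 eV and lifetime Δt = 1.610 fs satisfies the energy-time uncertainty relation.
No, it violates the uncertainty relation.

Calculate the product ΔEΔt:
ΔE = 0.121 eV = 1.939e-20 J
ΔEΔt = (1.939e-20 J) × (1.610e-15 s)
ΔEΔt = 3.121e-35 J·s

Compare to the minimum allowed value ℏ/2:
ℏ/2 = 5.273e-35 J·s

Since ΔEΔt = 3.121e-35 J·s < 5.273e-35 J·s = ℏ/2,
this violates the uncertainty relation.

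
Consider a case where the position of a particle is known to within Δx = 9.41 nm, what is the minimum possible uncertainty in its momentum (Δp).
5.603 × 10^-27 kg·m/s

Using the Heisenberg uncertainty principle:
ΔxΔp ≥ ℏ/2

The minimum uncertainty in momentum is:
Δp_min = ℏ/(2Δx)
Δp_min = (1.055e-34 J·s) / (2 × 9.410e-09 m)
Δp_min = 5.603e-27 kg·m/s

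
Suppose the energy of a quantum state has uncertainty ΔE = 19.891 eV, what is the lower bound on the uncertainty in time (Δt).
16.545 as

Using the energy-time uncertainty principle:
ΔEΔt ≥ ℏ/2

The minimum uncertainty in time is:
Δt_min = ℏ/(2ΔE)
Δt_min = (1.055e-34 J·s) / (2 × 3.187e-18 J)
Δt_min = 1.655e-17 s = 16.545 as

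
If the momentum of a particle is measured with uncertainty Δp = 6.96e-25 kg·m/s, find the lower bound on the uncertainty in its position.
75.759 pm

Using the Heisenberg uncertainty principle:
ΔxΔp ≥ ℏ/2

The minimum uncertainty in position is:
Δx_min = ℏ/(2Δp)
Δx_min = (1.055e-34 J·s) / (2 × 6.960e-25 kg·m/s)
Δx_min = 7.576e-11 m = 75.759 pm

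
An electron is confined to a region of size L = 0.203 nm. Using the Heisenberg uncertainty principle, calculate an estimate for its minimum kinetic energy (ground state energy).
231.138 meV

Using the uncertainty principle to estimate ground state energy:

1. The position uncertainty is approximately the confinement size:
   Δx ≈ L = 2.030e-10 m

2. From ΔxΔp ≥ ℏ/2, the minimum momentum uncertainty is:
   Δp ≈ ℏ/(2L) = 2.597e-25 kg·m/s

3. The kinetic energy is approximately:
   KE ≈ (Δp)²/(2m) = (2.597e-25)²/(2 × 9.109e-31 kg)
   KE ≈ 3.703e-20 J = 231.138 meV

This is an order-of-magnitude estimate of the ground state energy.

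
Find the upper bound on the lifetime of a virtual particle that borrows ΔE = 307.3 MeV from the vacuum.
1.071 ys

Using the energy-time uncertainty principle:
ΔEΔt ≥ ℏ/2

For a virtual particle borrowing energy ΔE, the maximum lifetime is:
Δt_max = ℏ/(2ΔE)

Converting energy:
ΔE = 307.3 MeV = 4.923e-11 J

Δt_max = (1.055e-34 J·s) / (2 × 4.923e-11 J)
Δt_max = 1.071e-24 s = 1.071 ys

Virtual particles with higher borrowed energy exist for shorter times.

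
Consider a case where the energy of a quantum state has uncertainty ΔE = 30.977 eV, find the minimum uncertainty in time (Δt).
10.624 as

Using the energy-time uncertainty principle:
ΔEΔt ≥ ℏ/2

The minimum uncertainty in time is:
Δt_min = ℏ/(2ΔE)
Δt_min = (1.055e-34 J·s) / (2 × 4.963e-18 J)
Δt_min = 1.062e-17 s = 10.624 as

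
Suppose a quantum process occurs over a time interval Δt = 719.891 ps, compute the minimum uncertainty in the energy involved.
457.161 neV

Using the energy-time uncertainty principle:
ΔEΔt ≥ ℏ/2

The minimum uncertainty in energy is:
ΔE_min = ℏ/(2Δt)
ΔE_min = (1.055e-34 J·s) / (2 × 7.199e-10 s)
ΔE_min = 7.325e-26 J = 457.161 neV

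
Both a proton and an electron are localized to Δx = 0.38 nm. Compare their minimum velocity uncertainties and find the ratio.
The electron has the larger minimum velocity uncertainty, by a ratio of 1836.2.

For both particles, Δp_min = ℏ/(2Δx) = 1.388e-25 kg·m/s (same for both).

The velocity uncertainty is Δv = Δp/m:
- proton: Δv = 1.388e-25 / 1.673e-27 = 8.296e+01 m/s = 82.959 m/s
- electron: Δv = 1.388e-25 / 9.109e-31 = 1.523e+05 m/s = 152.326 km/s

Ratio: 1.523e+05 / 8.296e+01 = 1836.2

The lighter particle has larger velocity uncertainty because Δv ∝ 1/m.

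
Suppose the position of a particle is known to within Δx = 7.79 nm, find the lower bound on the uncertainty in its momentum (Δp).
6.769 × 10^-27 kg·m/s

Using the Heisenberg uncertainty principle:
ΔxΔp ≥ ℏ/2

The minimum uncertainty in momentum is:
Δp_min = ℏ/(2Δx)
Δp_min = (1.055e-34 J·s) / (2 × 7.790e-09 m)
Δp_min = 6.769e-27 kg·m/s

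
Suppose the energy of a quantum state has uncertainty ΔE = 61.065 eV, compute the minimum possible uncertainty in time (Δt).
5.389 as

Using the energy-time uncertainty principle:
ΔEΔt ≥ ℏ/2

The minimum uncertainty in time is:
Δt_min = ℏ/(2ΔE)
Δt_min = (1.055e-34 J·s) / (2 × 9.784e-18 J)
Δt_min = 5.389e-18 s = 5.389 as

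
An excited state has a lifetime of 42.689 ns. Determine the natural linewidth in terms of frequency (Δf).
1.864 MHz

Using the energy-time uncertainty principle and E = hf:
ΔEΔt ≥ ℏ/2
hΔf·Δt ≥ ℏ/2

The minimum frequency uncertainty is:
Δf = ℏ/(2hτ) = 1/(4πτ)
Δf = 1/(4π × 4.269e-08 s)
Δf = 1.864e+06 Hz = 1.864 MHz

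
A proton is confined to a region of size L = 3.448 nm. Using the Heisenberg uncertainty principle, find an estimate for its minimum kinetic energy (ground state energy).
436.335 neV

Using the uncertainty principle to estimate ground state energy:

1. The position uncertainty is approximately the confinement size:
   Δx ≈ L = 3.448e-09 m

2. From ΔxΔp ≥ ℏ/2, the minimum momentum uncertainty is:
   Δp ≈ ℏ/(2L) = 1.529e-26 kg·m/s

3. The kinetic energy is approximately:
   KE ≈ (Δp)²/(2m) = (1.529e-26)²/(2 × 1.673e-27 kg)
   KE ≈ 6.991e-26 J = 436.335 neV

This is an order-of-magnitude estimate of the ground state energy.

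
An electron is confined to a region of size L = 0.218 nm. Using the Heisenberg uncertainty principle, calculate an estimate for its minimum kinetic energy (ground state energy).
200.424 meV

Using the uncertainty principle to estimate ground state energy:

1. The position uncertainty is approximately the confinement size:
   Δx ≈ L = 2.180e-10 m

2. From ΔxΔp ≥ ℏ/2, the minimum momentum uncertainty is:
   Δp ≈ ℏ/(2L) = 2.419e-25 kg·m/s

3. The kinetic energy is approximately:
   KE ≈ (Δp)²/(2m) = (2.419e-25)²/(2 × 9.109e-31 kg)
   KE ≈ 3.211e-20 J = 200.424 meV

This is an order-of-magnitude estimate of the ground state energy.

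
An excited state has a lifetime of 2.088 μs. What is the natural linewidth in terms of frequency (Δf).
38.112 kHz

Using the energy-time uncertainty principle and E = hf:
ΔEΔt ≥ ℏ/2
hΔf·Δt ≥ ℏ/2

The minimum frequency uncertainty is:
Δf = ℏ/(2hτ) = 1/(4πτ)
Δf = 1/(4π × 2.088e-06 s)
Δf = 3.811e+04 Hz = 38.112 kHz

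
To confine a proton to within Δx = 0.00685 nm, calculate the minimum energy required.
110.554 meV

Localizing a particle requires giving it sufficient momentum uncertainty:

1. From uncertainty principle: Δp ≥ ℏ/(2Δx)
   Δp_min = (1.055e-34 J·s) / (2 × 6.850e-12 m)
   Δp_min = 7.698e-24 kg·m/s

2. This momentum uncertainty corresponds to kinetic energy:
   KE ≈ (Δp)²/(2m) = (7.698e-24)²/(2 × 1.673e-27 kg)
   KE = 1.771e-20 J = 110.554 meV

Tighter localization requires more energy.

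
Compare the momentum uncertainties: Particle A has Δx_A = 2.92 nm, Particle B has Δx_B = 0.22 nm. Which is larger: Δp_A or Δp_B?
Particle B has the larger minimum momentum uncertainty, by a factor of 13.27.

For each particle, the minimum momentum uncertainty is Δp_min = ℏ/(2Δx):

Particle A: Δp_A = ℏ/(2×2.920e-09 m) = 1.806e-26 kg·m/s
Particle B: Δp_B = ℏ/(2×2.200e-10 m) = 2.397e-25 kg·m/s

Ratio: Δp_B/Δp_A = 13.27

Since Δp_min ∝ 1/Δx, the particle with smaller position uncertainty (B) has larger momentum uncertainty.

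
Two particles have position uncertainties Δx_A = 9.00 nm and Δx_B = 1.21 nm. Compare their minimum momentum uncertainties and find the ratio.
Particle B has the larger minimum momentum uncertainty, by a factor of 7.44.

For each particle, the minimum momentum uncertainty is Δp_min = ℏ/(2Δx):

Particle A: Δp_A = ℏ/(2×9.000e-09 m) = 5.859e-27 kg·m/s
Particle B: Δp_B = ℏ/(2×1.210e-09 m) = 4.358e-26 kg·m/s

Ratio: Δp_B/Δp_A = 7.44

Since Δp_min ∝ 1/Δx, the particle with smaller position uncertainty (B) has larger momentum uncertainty.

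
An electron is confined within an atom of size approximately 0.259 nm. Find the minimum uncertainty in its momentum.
2.036 × 10^-25 kg·m/s

Using the Heisenberg uncertainty principle:
ΔxΔp ≥ ℏ/2

With Δx ≈ L = 2.590e-10 m (the confinement size):
Δp_min = ℏ/(2Δx)
Δp_min = (1.055e-34 J·s) / (2 × 2.590e-10 m)
Δp_min = 2.036e-25 kg·m/s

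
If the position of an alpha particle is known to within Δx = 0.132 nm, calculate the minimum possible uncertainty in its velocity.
60.117 m/s

Using the Heisenberg uncertainty principle and Δp = mΔv:
ΔxΔp ≥ ℏ/2
Δx(mΔv) ≥ ℏ/2

The minimum uncertainty in velocity is:
Δv_min = ℏ/(2mΔx)
Δv_min = (1.055e-34 J·s) / (2 × 6.645e-27 kg × 1.320e-10 m)
Δv_min = 6.012e+01 m/s = 60.117 m/s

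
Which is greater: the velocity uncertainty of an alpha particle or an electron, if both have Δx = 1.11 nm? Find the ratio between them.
The electron has the larger minimum velocity uncertainty, by a ratio of 7294.3.

For both particles, Δp_min = ℏ/(2Δx) = 4.750e-26 kg·m/s (same for both).

The velocity uncertainty is Δv = Δp/m:
- alpha particle: Δv = 4.750e-26 / 6.645e-27 = 7.149e+00 m/s = 7.149 m/s
- electron: Δv = 4.750e-26 / 9.109e-31 = 5.215e+04 m/s = 52.148 km/s

Ratio: 5.215e+04 / 7.149e+00 = 7294.3

The lighter particle has larger velocity uncertainty because Δv ∝ 1/m.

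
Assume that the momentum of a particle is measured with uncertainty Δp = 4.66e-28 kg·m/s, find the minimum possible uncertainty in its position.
113.151 nm

Using the Heisenberg uncertainty principle:
ΔxΔp ≥ ℏ/2

The minimum uncertainty in position is:
Δx_min = ℏ/(2Δp)
Δx_min = (1.055e-34 J·s) / (2 × 4.660e-28 kg·m/s)
Δx_min = 1.132e-07 m = 113.151 nm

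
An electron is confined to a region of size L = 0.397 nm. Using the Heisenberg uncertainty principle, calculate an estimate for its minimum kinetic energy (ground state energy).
60.434 meV

Using the uncertainty principle to estimate ground state energy:

1. The position uncertainty is approximately the confinement size:
   Δx ≈ L = 3.970e-10 m

2. From ΔxΔp ≥ ℏ/2, the minimum momentum uncertainty is:
   Δp ≈ ℏ/(2L) = 1.328e-25 kg·m/s

3. The kinetic energy is approximately:
   KE ≈ (Δp)²/(2m) = (1.328e-25)²/(2 × 9.109e-31 kg)
   KE ≈ 9.683e-21 J = 60.434 meV

This is an order-of-magnitude estimate of the ground state energy.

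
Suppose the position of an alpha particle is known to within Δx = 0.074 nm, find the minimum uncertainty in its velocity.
107.236 m/s

Using the Heisenberg uncertainty principle and Δp = mΔv:
ΔxΔp ≥ ℏ/2
Δx(mΔv) ≥ ℏ/2

The minimum uncertainty in velocity is:
Δv_min = ℏ/(2mΔx)
Δv_min = (1.055e-34 J·s) / (2 × 6.645e-27 kg × 7.400e-11 m)
Δv_min = 1.072e+02 m/s = 107.236 m/s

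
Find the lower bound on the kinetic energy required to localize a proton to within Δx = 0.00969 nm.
55.247 meV

Localizing a particle requires giving it sufficient momentum uncertainty:

1. From uncertainty principle: Δp ≥ ℏ/(2Δx)
   Δp_min = (1.055e-34 J·s) / (2 × 9.690e-12 m)
   Δp_min = 5.442e-24 kg·m/s

2. This momentum uncertainty corresponds to kinetic energy:
   KE ≈ (Δp)²/(2m) = (5.442e-24)²/(2 × 1.673e-27 kg)
   KE = 8.852e-21 J = 55.247 meV

Tighter localization requires more energy.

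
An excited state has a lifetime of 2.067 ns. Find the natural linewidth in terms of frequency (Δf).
38.499 MHz

Using the energy-time uncertainty principle and E = hf:
ΔEΔt ≥ ℏ/2
hΔf·Δt ≥ ℏ/2

The minimum frequency uncertainty is:
Δf = ℏ/(2hτ) = 1/(4πτ)
Δf = 1/(4π × 2.067e-09 s)
Δf = 3.850e+07 Hz = 38.499 MHz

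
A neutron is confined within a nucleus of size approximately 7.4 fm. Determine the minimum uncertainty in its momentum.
7.125 × 10^-21 kg·m/s

Using the Heisenberg uncertainty principle:
ΔxΔp ≥ ℏ/2

With Δx ≈ L = 7.400e-15 m (the confinement size):
Δp_min = ℏ/(2Δx)
Δp_min = (1.055e-34 J·s) / (2 × 7.400e-15 m)
Δp_min = 7.125e-21 kg·m/s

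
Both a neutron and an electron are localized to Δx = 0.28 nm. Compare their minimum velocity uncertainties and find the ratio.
The electron has the larger minimum velocity uncertainty, by a ratio of 1838.7.

For both particles, Δp_min = ℏ/(2Δx) = 1.883e-25 kg·m/s (same for both).

The velocity uncertainty is Δv = Δp/m:
- neutron: Δv = 1.883e-25 / 1.675e-27 = 1.124e+02 m/s = 112.433 m/s
- electron: Δv = 1.883e-25 / 9.109e-31 = 2.067e+05 m/s = 206.728 km/s

Ratio: 2.067e+05 / 1.124e+02 = 1838.7

The lighter particle has larger velocity uncertainty because Δv ∝ 1/m.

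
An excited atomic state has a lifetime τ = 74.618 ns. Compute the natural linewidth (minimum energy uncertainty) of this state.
4.411 neV

Using the energy-time uncertainty principle:
ΔEΔt ≥ ℏ/2

The lifetime τ represents the time uncertainty Δt.
The natural linewidth (minimum energy uncertainty) is:

ΔE = ℏ/(2τ)
ΔE = (1.055e-34 J·s) / (2 × 7.462e-08 s)
ΔE = 7.066e-28 J = 4.411 neV

This natural linewidth limits the precision of spectroscopic measurements.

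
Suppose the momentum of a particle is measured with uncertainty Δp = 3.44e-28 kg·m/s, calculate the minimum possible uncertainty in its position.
153.281 nm

Using the Heisenberg uncertainty principle:
ΔxΔp ≥ ℏ/2

The minimum uncertainty in position is:
Δx_min = ℏ/(2Δp)
Δx_min = (1.055e-34 J·s) / (2 × 3.440e-28 kg·m/s)
Δx_min = 1.533e-07 m = 153.281 nm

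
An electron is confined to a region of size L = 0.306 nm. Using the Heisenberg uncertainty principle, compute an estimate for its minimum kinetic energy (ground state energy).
101.723 meV

Using the uncertainty principle to estimate ground state energy:

1. The position uncertainty is approximately the confinement size:
   Δx ≈ L = 3.060e-10 m

2. From ΔxΔp ≥ ℏ/2, the minimum momentum uncertainty is:
   Δp ≈ ℏ/(2L) = 1.723e-25 kg·m/s

3. The kinetic energy is approximately:
   KE ≈ (Δp)²/(2m) = (1.723e-25)²/(2 × 9.109e-31 kg)
   KE ≈ 1.630e-20 J = 101.723 meV

This is an order-of-magnitude estimate of the ground state energy.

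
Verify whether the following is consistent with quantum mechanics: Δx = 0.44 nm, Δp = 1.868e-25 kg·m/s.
Yes, it satisfies the uncertainty principle.

Calculate the product ΔxΔp:
ΔxΔp = (4.400e-10 m) × (1.868e-25 kg·m/s)
ΔxΔp = 8.219e-35 J·s

Compare to the minimum allowed value ℏ/2:
ℏ/2 = 5.273e-35 J·s

Since ΔxΔp = 8.219e-35 J·s ≥ 5.273e-35 J·s = ℏ/2,
the measurement satisfies the uncertainty principle.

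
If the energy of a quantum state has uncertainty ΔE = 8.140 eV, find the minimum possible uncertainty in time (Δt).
40.431 as

Using the energy-time uncertainty principle:
ΔEΔt ≥ ℏ/2

The minimum uncertainty in time is:
Δt_min = ℏ/(2ΔE)
Δt_min = (1.055e-34 J·s) / (2 × 1.304e-18 J)
Δt_min = 4.043e-17 s = 40.431 as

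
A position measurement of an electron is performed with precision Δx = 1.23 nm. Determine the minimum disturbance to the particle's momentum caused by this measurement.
4.287 × 10^-26 kg·m/s

The uncertainty principle implies that measuring position disturbs momentum:
ΔxΔp ≥ ℏ/2

When we measure position with precision Δx, we necessarily introduce a momentum uncertainty:
Δp ≥ ℏ/(2Δx)
Δp_min = (1.055e-34 J·s) / (2 × 1.230e-09 m)
Δp_min = 4.287e-26 kg·m/s

The more precisely we measure position, the greater the momentum disturbance.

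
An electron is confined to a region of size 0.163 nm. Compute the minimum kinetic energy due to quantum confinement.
358.499 meV

Using the uncertainty principle:

1. Position uncertainty: Δx ≈ 1.630e-10 m
2. Minimum momentum uncertainty: Δp = ℏ/(2Δx) = 3.235e-25 kg·m/s
3. Minimum kinetic energy:
   KE = (Δp)²/(2m) = (3.235e-25)²/(2 × 9.109e-31 kg)
   KE = 5.744e-20 J = 358.499 meV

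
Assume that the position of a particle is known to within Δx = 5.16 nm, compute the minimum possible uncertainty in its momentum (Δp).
1.022 × 10^-26 kg·m/s

Using the Heisenberg uncertainty principle:
ΔxΔp ≥ ℏ/2

The minimum uncertainty in momentum is:
Δp_min = ℏ/(2Δx)
Δp_min = (1.055e-34 J·s) / (2 × 5.160e-09 m)
Δp_min = 1.022e-26 kg·m/s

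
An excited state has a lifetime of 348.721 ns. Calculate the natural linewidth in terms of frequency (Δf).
228.198 kHz

Using the energy-time uncertainty principle and E = hf:
ΔEΔt ≥ ℏ/2
hΔf·Δt ≥ ℏ/2

The minimum frequency uncertainty is:
Δf = ℏ/(2hτ) = 1/(4πτ)
Δf = 1/(4π × 3.487e-07 s)
Δf = 2.282e+05 Hz = 228.198 kHz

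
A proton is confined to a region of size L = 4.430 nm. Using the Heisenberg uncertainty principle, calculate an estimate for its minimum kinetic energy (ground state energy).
264.330 neV

Using the uncertainty principle to estimate ground state energy:

1. The position uncertainty is approximately the confinement size:
   Δx ≈ L = 4.430e-09 m

2. From ΔxΔp ≥ ℏ/2, the minimum momentum uncertainty is:
   Δp ≈ ℏ/(2L) = 1.190e-26 kg·m/s

3. The kinetic energy is approximately:
   KE ≈ (Δp)²/(2m) = (1.190e-26)²/(2 × 1.673e-27 kg)
   KE ≈ 4.235e-26 J = 264.330 neV

This is an order-of-magnitude estimate of the ground state energy.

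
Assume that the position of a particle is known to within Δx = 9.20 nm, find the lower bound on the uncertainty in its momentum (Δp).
5.731 × 10^-27 kg·m/s

Using the Heisenberg uncertainty principle:
ΔxΔp ≥ ℏ/2

The minimum uncertainty in momentum is:
Δp_min = ℏ/(2Δx)
Δp_min = (1.055e-34 J·s) / (2 × 9.200e-09 m)
Δp_min = 5.731e-27 kg·m/s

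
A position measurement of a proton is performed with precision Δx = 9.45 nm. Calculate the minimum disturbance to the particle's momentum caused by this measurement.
5.580 × 10^-27 kg·m/s

The uncertainty principle implies that measuring position disturbs momentum:
ΔxΔp ≥ ℏ/2

When we measure position with precision Δx, we necessarily introduce a momentum uncertainty:
Δp ≥ ℏ/(2Δx)
Δp_min = (1.055e-34 J·s) / (2 × 9.450e-09 m)
Δp_min = 5.580e-27 kg·m/s

The more precisely we measure position, the greater the momentum disturbance.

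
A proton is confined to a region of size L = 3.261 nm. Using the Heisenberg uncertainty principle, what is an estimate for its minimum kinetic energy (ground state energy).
487.812 neV

Using the uncertainty principle to estimate ground state energy:

1. The position uncertainty is approximately the confinement size:
   Δx ≈ L = 3.261e-09 m

2. From ΔxΔp ≥ ℏ/2, the minimum momentum uncertainty is:
   Δp ≈ ℏ/(2L) = 1.617e-26 kg·m/s

3. The kinetic energy is approximately:
   KE ≈ (Δp)²/(2m) = (1.617e-26)²/(2 × 1.673e-27 kg)
   KE ≈ 7.816e-26 J = 487.812 neV

This is an order-of-magnitude estimate of the ground state energy.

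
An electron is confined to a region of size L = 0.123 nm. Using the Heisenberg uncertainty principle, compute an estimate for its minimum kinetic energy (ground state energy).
629.583 meV

Using the uncertainty principle to estimate ground state energy:

1. The position uncertainty is approximately the confinement size:
   Δx ≈ L = 1.230e-10 m

2. From ΔxΔp ≥ ℏ/2, the minimum momentum uncertainty is:
   Δp ≈ ℏ/(2L) = 4.287e-25 kg·m/s

3. The kinetic energy is approximately:
   KE ≈ (Δp)²/(2m) = (4.287e-25)²/(2 × 9.109e-31 kg)
   KE ≈ 1.009e-19 J = 629.583 meV

This is an order-of-magnitude estimate of the ground state energy.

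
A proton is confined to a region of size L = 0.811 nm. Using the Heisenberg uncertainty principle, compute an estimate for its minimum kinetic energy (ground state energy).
7.887 μeV

Using the uncertainty principle to estimate ground state energy:

1. The position uncertainty is approximately the confinement size:
   Δx ≈ L = 8.110e-10 m

2. From ΔxΔp ≥ ℏ/2, the minimum momentum uncertainty is:
   Δp ≈ ℏ/(2L) = 6.502e-26 kg·m/s

3. The kinetic energy is approximately:
   KE ≈ (Δp)²/(2m) = (6.502e-26)²/(2 × 1.673e-27 kg)
   KE ≈ 1.264e-24 J = 7.887 μeV

This is an order-of-magnitude estimate of the ground state energy.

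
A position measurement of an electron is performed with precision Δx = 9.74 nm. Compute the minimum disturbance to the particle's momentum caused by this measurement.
5.414 × 10^-27 kg·m/s

The uncertainty principle implies that measuring position disturbs momentum:
ΔxΔp ≥ ℏ/2

When we measure position with precision Δx, we necessarily introduce a momentum uncertainty:
Δp ≥ ℏ/(2Δx)
Δp_min = (1.055e-34 J·s) / (2 × 9.740e-09 m)
Δp_min = 5.414e-27 kg·m/s

The more precisely we measure position, the greater the momentum disturbance.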